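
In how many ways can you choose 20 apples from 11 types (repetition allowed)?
C(20+11-1, 11-1) = C(30, 10) = 30045015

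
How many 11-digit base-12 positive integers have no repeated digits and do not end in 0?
Last digit: 11 nonzero choices. First digit: 10 (nonzero, ≠last). Middle 9: P(10,9) = 3628800. Total = 399168000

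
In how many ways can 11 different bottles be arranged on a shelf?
11! = 39916800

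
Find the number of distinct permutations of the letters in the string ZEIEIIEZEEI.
11! / (2! × 5! × 4!) = 6930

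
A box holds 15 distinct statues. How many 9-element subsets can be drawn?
C(15,9) = 15!/(9!×6!) = 5005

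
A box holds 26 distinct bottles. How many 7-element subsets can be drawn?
C(26,7) = 26!/(7!×19!) = 657800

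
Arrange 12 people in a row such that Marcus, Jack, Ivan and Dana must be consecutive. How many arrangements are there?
Treat the 4 as one block: (12-4+1)! × 4! = 362880 × 24 = 8709120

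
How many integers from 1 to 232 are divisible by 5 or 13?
⌊232/5⌋ + ⌊232/13⌋ - ⌊232/65⌋ = 46 + 17 - 3 = 60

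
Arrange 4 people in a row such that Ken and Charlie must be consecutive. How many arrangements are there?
Treat the 2 as one block: (4-2+1)! × 2! = 6 × 2 = 12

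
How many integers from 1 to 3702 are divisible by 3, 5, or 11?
⌊3702/3⌋+⌊3702/5⌋+⌊3702/11⌋ - ⌊3702/15⌋-⌊3702/33⌋-⌊3702/55⌋ + ⌊3702/165⌋ = 1234+740+336 - 246-112-67 + 22 = 1907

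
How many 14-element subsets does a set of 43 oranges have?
C(43,14) = 43!/(14!×29!) = 78378960360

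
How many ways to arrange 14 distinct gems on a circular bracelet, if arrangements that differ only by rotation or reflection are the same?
(14-1)!/2 = 6227020800/2 = 3113510400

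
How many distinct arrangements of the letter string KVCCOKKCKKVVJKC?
15! / (3! × 1! × 1! × 6! × 4!) = 12612600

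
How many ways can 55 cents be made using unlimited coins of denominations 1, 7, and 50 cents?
Coefficient of x^55 in 1/(1-x^1) · 1/(1-x^7) · 1/(1-x^50). Case on j = number of 50-cent coins (j = 0..1); remainder r = 55 - 50j is made from {1,7} in ⌊r/7⌋+1 ways. r = 55, 5 → 8 + 1 = 9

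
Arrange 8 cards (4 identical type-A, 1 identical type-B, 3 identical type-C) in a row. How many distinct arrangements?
8! / (4! × 1! × 3!) = 280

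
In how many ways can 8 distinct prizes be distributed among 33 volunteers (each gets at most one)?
P(33,8) = 33!/(33-8)! = 559809169920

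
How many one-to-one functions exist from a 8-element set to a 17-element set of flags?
P(17,8) = 17!/(17-8)! = 980179200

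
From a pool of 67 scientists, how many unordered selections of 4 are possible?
C(67,4) = 67!/(4!×63!) = 766480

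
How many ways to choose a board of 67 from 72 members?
C(72,67) = 72!/(67!×5!) = 13991544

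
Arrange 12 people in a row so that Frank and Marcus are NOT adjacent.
Total - adjacent = 12! - (12-1)!×2 = 479001600 - 79833600 = 399168000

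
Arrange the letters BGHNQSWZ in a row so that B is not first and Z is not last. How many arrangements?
By inclusion-exclusion: 8! - 2×(8-1)! + (8-2)! = 40320 - 10080 + 720 = 30960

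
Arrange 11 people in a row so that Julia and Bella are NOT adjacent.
Total - adjacent = 11! - (11-1)!×2 = 39916800 - 7257600 = 32659200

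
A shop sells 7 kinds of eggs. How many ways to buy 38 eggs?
C(38+7-1, 7-1) = C(44, 6) = 7059052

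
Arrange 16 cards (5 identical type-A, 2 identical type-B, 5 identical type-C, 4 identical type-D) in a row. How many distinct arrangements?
16! / (5! × 2! × 5! × 4!) = 30270240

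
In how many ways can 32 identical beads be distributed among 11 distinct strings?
C(32+11-1, 11-1) = C(42, 10) = 1471442973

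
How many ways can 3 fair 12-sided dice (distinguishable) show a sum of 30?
Coefficient of x^30 in (x + x² + ... + x^12)^3. By inclusion-exclusion on dice exceeding 12: Σ_j (-1)^j C(3,j)·C(30-1-12j, 2) = C(3,0)·C(29,2) - C(3,1)·C(17,2) + C(3,2)·C(5,2) = 1·406 - 3·136 + 3·10 = 28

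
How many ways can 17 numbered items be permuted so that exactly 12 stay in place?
Choose the 12 fixed points C(17,12) = 6188, derange the rest: !5 = Σ_{j=0}^{5} (-1)^j·5!/j! = 120 - 120 + 60 - 20 + 5 - 1 = 44. Product = 6188 × 44 = 272272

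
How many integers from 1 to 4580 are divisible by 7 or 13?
⌊4580/7⌋ + ⌊4580/13⌋ - ⌊4580/91⌋ = 654 + 352 - 50 = 956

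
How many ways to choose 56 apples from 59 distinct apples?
C(59,56) = 59!/(56!×3!) = 32509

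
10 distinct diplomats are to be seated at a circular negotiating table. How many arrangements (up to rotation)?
Circular: fix one position, arrange the rest. (10-1)! = 362880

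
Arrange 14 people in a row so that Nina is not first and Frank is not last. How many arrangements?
By inclusion-exclusion: 14! - 2×(14-1)! + (14-2)! = 87178291200 - 12454041600 + 479001600 = 75203251200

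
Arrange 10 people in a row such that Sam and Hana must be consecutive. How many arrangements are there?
Treat the 2 as one block: (10-2+1)! × 2! = 362880 × 2 = 725760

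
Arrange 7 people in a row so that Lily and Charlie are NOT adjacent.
Total - adjacent = 7! - (7-1)!×2 = 5040 - 1440 = 3600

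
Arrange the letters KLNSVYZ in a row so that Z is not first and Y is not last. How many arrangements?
By inclusion-exclusion: 7! - 2×(7-1)! + (7-2)! = 5040 - 1440 + 120 = 3720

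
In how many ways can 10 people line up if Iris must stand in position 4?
Fix one position: (10-1)! = 362880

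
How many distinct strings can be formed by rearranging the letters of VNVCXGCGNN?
10! / (1! × 2! × 2! × 3! × 2!) = 75600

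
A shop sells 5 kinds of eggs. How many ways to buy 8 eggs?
C(8+5-1, 5-1) = C(12, 4) = 495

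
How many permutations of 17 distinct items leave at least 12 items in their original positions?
Exactly j fixed points: C(17,j)·!(17-j); sum over j ≥ 12 (derangement numbers via !m = (m-1)·(!(m-1) + !(m-2)): !0..!5 = 1, 0, 1, 2, 9, 44). Σ_{j=12}^{17} C(17,j)·!(17-j) = C(17,12)·!5 + C(17,13)·!4 + C(17,14)·!3 + C(17,15)·!2 + C(17,16)·!1 + C(17,17)·!0 = 6188·44 + 2380·9 + 680·2 + 136·1 + 17·0 + 1·1 = 295189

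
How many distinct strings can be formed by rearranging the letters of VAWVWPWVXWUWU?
13! / (2! × 5! × 3! × 1! × 1! × 1!) = 4324320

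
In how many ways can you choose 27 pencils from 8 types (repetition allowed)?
C(27+8-1, 8-1) = C(34, 7) = 5379616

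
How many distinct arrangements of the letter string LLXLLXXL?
8! / (3! × 5!) = 56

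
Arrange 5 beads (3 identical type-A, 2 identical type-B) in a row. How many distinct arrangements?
5! / (3! × 2!) = 10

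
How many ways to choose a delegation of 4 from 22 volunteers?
C(22,4) = 22!/(4!×18!) = 7315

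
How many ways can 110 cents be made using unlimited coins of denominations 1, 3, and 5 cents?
Coefficient of x^110 in 1/(1-x^1) · 1/(1-x^3) · 1/(1-x^5). Case on j = number of 5-cent coins (j = 0..22); remainder r = 110 - 5j is made from {1,3} in ⌊r/3⌋+1 ways. r = 110, 105, 100, 95, 90, 85, 80, 75, 70, 65, 60, 55, 50, 45, 40, 35, 30, 25, 20, 15, 10, 5, 0 → 37 + 36 + 34 + 32 + 31 + 29 + 27 + 26 + 24 + 22 + 21 + 19 + 17 + 16 + 14 + 12 + 11 + 9 + 7 + 6 + 4 + 2 + 1 = 437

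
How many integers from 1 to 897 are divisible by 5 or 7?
⌊897/5⌋ + ⌊897/7⌋ - ⌊897/35⌋ = 179 + 128 - 25 = 282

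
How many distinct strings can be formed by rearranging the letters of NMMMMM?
6! / (5! × 1!) = 6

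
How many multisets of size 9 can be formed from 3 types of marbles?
C(9+3-1, 3-1) = C(11, 2) = 55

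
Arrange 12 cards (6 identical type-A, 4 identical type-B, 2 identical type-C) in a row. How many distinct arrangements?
12! / (6! × 4! × 2!) = 13860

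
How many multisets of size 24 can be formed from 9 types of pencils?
C(24+9-1, 9-1) = C(32, 8) = 10518300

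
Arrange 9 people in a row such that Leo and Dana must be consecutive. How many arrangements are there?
Treat the 2 as one block: (9-2+1)! × 2! = 40320 × 2 = 80640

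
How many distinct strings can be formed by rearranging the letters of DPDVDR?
6! / (3! × 1! × 1! × 1!) = 120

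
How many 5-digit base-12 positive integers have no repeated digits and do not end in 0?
Last digit: 11 nonzero choices. First digit: 10 (nonzero, ≠last). Middle 3: P(10,3) = 720. Total = 79200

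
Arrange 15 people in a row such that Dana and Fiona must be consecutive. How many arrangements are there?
Treat the 2 as one block: (15-2+1)! × 2! = 87178291200 × 2 = 174356582400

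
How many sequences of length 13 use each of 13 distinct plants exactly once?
13! = 6227020800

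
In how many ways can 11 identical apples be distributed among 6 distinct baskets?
C(11+6-1, 6-1) = C(16, 5) = 4368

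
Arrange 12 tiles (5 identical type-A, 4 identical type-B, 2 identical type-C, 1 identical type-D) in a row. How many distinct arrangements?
12! / (5! × 4! × 2! × 1!) = 83160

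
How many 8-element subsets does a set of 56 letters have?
C(56,8) = 56!/(8!×48!) = 1420494075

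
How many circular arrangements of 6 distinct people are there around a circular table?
Circular: fix one position, arrange the rest. (6-1)! = 120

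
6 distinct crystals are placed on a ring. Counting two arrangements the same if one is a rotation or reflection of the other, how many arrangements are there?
(6-1)!/2 = 120/2 = 60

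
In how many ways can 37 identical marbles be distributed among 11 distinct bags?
C(37+11-1, 11-1) = C(47, 10) = 5178066751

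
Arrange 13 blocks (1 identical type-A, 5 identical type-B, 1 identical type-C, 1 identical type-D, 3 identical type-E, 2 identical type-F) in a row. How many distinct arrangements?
13! / (1! × 5! × 1! × 1! × 3! × 2!) = 4324320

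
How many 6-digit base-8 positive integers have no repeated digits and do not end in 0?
Last digit: 7 nonzero choices. First digit: 6 (nonzero, ≠last). Middle 4: P(6,4) = 360. Total = 15120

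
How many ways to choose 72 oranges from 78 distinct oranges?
C(78,72) = 78!/(72!×6!) = 256851595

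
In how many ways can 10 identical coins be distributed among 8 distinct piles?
C(10+8-1, 8-1) = C(17, 7) = 19448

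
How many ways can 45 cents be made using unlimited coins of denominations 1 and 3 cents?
Coefficient of x^45 in 1/(1-x^1) · 1/(1-x^3). Use j coins of 3 for j = 0..⌊45/3⌋ = 15, the rest in 1s: 15 + 1 = 16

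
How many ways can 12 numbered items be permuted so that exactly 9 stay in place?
Choose the 9 fixed points C(12,9) = 220, derange the rest: !3 = Σ_{j=0}^{3} (-1)^j·3!/j! = 6 - 6 + 3 - 1 = 2. Product = 220 × 2 = 440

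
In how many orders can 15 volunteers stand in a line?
15! = 1307674368000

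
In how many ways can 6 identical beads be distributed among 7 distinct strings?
C(6+7-1, 7-1) = C(12, 6) = 924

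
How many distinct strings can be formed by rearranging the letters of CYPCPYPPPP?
10! / (2! × 6! × 2!) = 1260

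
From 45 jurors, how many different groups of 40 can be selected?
C(45,40) = 45!/(40!×5!) = 1221759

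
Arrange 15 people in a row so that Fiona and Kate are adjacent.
Treat as block: (15-1)! × 2! = 87178291200 × 2 = 174356582400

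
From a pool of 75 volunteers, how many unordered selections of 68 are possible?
C(75,68) = 75!/(68!×7!) = 1984829850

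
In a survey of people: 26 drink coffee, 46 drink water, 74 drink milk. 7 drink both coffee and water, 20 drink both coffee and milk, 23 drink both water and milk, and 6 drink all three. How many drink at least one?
|A∪B∪C| = 26+46+74-7-20-23+6 = 102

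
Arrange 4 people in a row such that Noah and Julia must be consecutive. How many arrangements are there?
Treat the 2 as one block: (4-2+1)! × 2! = 6 × 2 = 12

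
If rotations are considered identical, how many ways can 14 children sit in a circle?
Circular: fix one position, arrange the rest. (14-1)! = 6227020800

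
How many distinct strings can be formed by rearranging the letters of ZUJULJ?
6! / (2! × 2! × 1! × 1!) = 180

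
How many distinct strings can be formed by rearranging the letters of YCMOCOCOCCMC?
12! / (6! × 1! × 3! × 2!) = 55440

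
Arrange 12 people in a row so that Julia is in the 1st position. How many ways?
Fix one position: (12-1)! = 39916800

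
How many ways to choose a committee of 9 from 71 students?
C(71,9) = 71!/(9!×62!) = 74473879480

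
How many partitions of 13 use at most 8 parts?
By conjugation, equals partitions of 13 into parts ≤ 8. Let r_j(i) = number of partitions of i into parts ≤ j, for i = 0..13. r_1(i) = 1 for all i; r_j(i) = r_{j-1}(i) + r_j(i-j). Rows j = 2..8: ≤2: 1 1 2 2 3 3 4 4 5 5 6 6 7 7; ≤3: 1 1 2 3 4 5 7 8 10 12 14 16 19 21; ≤4: 1 1 2 3 5 6 9 11 15 18 23 27 34 39; ≤5: 1 1 2 3 5 7 10 13 18 23 30 37 47 57; ≤6: 1 1 2 3 5 7 11 14 20 26 35 44 58 71; ≤7: 1 1 2 3 5 7 11 15 21 28 38 49 65 82; ≤8: 1 1 2 3 5 7 11 15 22 29 40 52 70 89. r_8(13) = 89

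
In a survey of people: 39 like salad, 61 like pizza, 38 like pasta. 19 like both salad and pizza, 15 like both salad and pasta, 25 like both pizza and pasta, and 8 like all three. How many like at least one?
|A∪B∪C| = 39+61+38-19-15-25+8 = 87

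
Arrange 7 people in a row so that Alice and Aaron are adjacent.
Treat as block: (7-1)! × 2! = 720 × 2 = 1440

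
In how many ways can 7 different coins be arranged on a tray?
7! = 5040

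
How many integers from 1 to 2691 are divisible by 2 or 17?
⌊2691/2⌋ + ⌊2691/17⌋ - ⌊2691/34⌋ = 1345 + 158 - 79 = 1424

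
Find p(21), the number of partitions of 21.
Pentagonal recurrence p(n) = p(n-1) + p(n-2) - p(n-5) - p(n-7) + p(n-12) + p(n-15) - ... gives p(0..20) = 1, 1, 2, 3, 5, 7, 11, 15, 22, 30, 42, 56, 77, 101, 135, 176, 231, 297, 385, 490, 627. p(21) = p(20) + p(19) - p(16) - p(14) + p(9) + p(6) = 627 + 490 - 231 - 135 + 30 + 11 = 792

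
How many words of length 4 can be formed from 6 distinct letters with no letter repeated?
P(6,4) = 6!/(6-4)! = 360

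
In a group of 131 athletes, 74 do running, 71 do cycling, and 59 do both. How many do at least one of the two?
|A∪B| = |A| + |B| - |A∩B| = 74 + 71 - 59 = 86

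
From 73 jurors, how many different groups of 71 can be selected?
C(73,71) = 73!/(71!×2!) = 2628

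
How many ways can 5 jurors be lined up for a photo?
5! = 120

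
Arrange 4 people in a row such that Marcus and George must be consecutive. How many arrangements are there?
Treat the 2 as one block: (4-2+1)! × 2! = 6 × 2 = 12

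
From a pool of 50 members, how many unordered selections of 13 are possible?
C(50,13) = 50!/(13!×37!) = 354860518600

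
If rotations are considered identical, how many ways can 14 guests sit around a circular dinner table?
Circular: fix one position, arrange the rest. (14-1)! = 6227020800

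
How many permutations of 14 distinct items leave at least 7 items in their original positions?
Exactly j fixed points: C(14,j)·!(14-j); sum over j ≥ 7 (derangement numbers via !m = (m-1)·(!(m-1) + !(m-2)): !0..!7 = 1, 0, 1, 2, 9, 44, 265, 1854). Σ_{j=7}^{14} C(14,j)·!(14-j) = C(14,7)·!7 + C(14,8)·!6 + C(14,9)·!5 + C(14,10)·!4 + C(14,11)·!3 + C(14,12)·!2 + C(14,13)·!1 + C(14,14)·!0 = 3432·1854 + 3003·265 + 2002·44 + 1001·9 + 364·2 + 91·1 + 14·0 + 1·1 = 7256640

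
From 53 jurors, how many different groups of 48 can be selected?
C(53,48) = 53!/(48!×5!) = 2869685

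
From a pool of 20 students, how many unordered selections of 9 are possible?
C(20,9) = 20!/(9!×11!) = 167960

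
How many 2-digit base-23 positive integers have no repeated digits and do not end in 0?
Last digit: 22 nonzero choices. First digit: 21 (nonzero, ≠last). Middle 0: P(21,0) = 1. Total = 462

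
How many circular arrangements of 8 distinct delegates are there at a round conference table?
Circular: fix one position, arrange the rest. (8-1)! = 5040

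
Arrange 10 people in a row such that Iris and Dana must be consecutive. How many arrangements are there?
Treat the 2 as one block: (10-2+1)! × 2! = 362880 × 2 = 725760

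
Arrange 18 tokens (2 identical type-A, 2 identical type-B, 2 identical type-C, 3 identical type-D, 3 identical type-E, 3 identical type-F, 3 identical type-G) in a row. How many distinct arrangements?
18! / (2! × 2! × 2! × 3! × 3! × 3! × 3!) = 617512896000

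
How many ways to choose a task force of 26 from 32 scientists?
C(32,26) = 32!/(26!×6!) = 906192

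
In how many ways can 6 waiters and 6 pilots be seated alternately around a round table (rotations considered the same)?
Fix one of the waiters: (6-1)! ways for the remaining waiters, × 6! ways for the pilots = 120 × 720 = 86400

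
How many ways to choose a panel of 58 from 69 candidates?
C(69,58) = 69!/(58!×11!) = 1823810410032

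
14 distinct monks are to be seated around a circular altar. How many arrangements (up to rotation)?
Circular: fix one position, arrange the rest. (14-1)! = 6227020800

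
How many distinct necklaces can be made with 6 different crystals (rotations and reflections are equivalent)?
(6-1)!/2 = 120/2 = 60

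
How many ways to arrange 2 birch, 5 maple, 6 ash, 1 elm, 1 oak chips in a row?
15! / (2! × 5! × 6! × 1! × 1!) = 7567560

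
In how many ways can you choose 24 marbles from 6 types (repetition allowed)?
C(24+6-1, 6-1) = C(29, 5) = 118755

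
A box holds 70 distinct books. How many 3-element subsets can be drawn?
C(70,3) = 70!/(3!×67!) = 54740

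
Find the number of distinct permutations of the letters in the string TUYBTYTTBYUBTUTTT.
17! / (3! × 8! × 3! × 3!) = 40840800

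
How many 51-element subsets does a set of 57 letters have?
C(57,51) = 57!/(51!×6!) = 36288252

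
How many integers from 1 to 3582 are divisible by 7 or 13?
⌊3582/7⌋ + ⌊3582/13⌋ - ⌊3582/91⌋ = 511 + 275 - 39 = 747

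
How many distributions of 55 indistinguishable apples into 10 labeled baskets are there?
C(55+10-1, 10-1) = C(64, 9) = 27540584512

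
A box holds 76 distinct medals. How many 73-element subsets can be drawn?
C(76,73) = 76!/(73!×3!) = 70300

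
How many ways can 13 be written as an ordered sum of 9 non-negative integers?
C(13+9-1, 9-1) = C(21, 8) = 203490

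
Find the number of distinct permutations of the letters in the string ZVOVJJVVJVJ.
11! / (1! × 1! × 4! × 5!) = 13860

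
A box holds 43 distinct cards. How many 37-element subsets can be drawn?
C(43,37) = 43!/(37!×6!) = 6096454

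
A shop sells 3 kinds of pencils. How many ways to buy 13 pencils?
C(13+3-1, 3-1) = C(15, 2) = 105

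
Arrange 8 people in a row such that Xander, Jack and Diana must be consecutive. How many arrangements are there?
Treat the 3 as one block: (8-3+1)! × 3! = 720 × 6 = 4320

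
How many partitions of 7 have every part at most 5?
Let r_j(i) = number of partitions of i into parts ≤ j, for i = 0..7. r_1(i) = 1 for all i; r_j(i) = r_{j-1}(i) + r_j(i-j). Rows j = 2..5: ≤2: 1 1 2 2 3 3 4 4; ≤3: 1 1 2 3 4 5 7 8; ≤4: 1 1 2 3 5 6 9 11; ≤5: 1 1 2 3 5 7 10 13. r_5(7) = 13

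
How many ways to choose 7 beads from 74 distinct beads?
C(74,7) = 74!/(7!×67!) = 1799579064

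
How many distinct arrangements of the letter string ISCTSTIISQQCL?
13! / (3! × 2! × 1! × 3! × 2! × 2!) = 21621600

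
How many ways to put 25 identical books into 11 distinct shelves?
C(25+11-1, 11-1) = C(35, 10) = 183579396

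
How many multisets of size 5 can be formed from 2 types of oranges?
C(5+2-1, 2-1) = C(6, 1) = 6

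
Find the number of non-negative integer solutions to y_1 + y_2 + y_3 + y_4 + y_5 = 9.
C(9+5-1, 5-1) = C(13, 4) = 715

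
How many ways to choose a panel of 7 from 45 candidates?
C(45,7) = 45!/(7!×38!) = 45379620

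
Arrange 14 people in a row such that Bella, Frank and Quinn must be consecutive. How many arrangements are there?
Treat the 3 as one block: (14-3+1)! × 3! = 479001600 × 6 = 2874009600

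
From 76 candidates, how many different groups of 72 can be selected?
C(76,72) = 76!/(72!×4!) = 1282975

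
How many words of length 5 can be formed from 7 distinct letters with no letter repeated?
P(7,5) = 7!/(7-5)! = 2520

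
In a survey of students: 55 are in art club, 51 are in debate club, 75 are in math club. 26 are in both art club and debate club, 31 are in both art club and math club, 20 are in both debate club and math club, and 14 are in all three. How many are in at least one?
|A∪B∪C| = 55+51+75-26-31-20+14 = 118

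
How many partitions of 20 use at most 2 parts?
By conjugation, equals partitions of 20 into parts ≤ 2. Let r_j(i) = number of partitions of i into parts ≤ j, for i = 0..20. r_1(i) = 1 for all i; r_j(i) = r_{j-1}(i) + r_j(i-j). Rows j = 2..2: ≤2: 1 1 2 2 3 3 4 4 5 5 6 6 7 7 8 8 9 9 10 10 11. r_2(20) = 11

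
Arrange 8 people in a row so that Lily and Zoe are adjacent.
Treat as block: (8-1)! × 2! = 5040 × 2 = 10080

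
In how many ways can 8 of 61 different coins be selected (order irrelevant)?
C(61,8) = 61!/(8!×53!) = 2944827765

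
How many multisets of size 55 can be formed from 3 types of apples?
C(55+3-1, 3-1) = C(57, 2) = 1596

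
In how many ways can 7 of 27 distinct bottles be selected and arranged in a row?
P(27,7) = 27!/(27-7)! = 4475671200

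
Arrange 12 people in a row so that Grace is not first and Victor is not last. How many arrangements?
By inclusion-exclusion: 12! - 2×(12-1)! + (12-2)! = 479001600 - 79833600 + 3628800 = 402796800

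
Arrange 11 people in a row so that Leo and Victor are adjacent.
Treat as block: (11-1)! × 2! = 3628800 × 2 = 7257600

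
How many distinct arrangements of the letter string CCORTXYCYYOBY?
13! / (4! × 2! × 1! × 1! × 1! × 3! × 1!) = 21621600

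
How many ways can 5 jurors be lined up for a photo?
5! = 120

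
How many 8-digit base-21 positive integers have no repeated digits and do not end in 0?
Last digit: 20 nonzero choices. First digit: 19 (nonzero, ≠last). Middle 6: P(19,6) = 19535040. Total = 7423315200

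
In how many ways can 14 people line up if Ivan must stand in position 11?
Fix one position: (14-1)! = 6227020800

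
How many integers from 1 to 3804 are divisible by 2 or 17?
⌊3804/2⌋ + ⌊3804/17⌋ - ⌊3804/34⌋ = 1902 + 223 - 111 = 2014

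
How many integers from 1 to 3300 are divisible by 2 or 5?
⌊3300/2⌋ + ⌊3300/5⌋ - ⌊3300/10⌋ = 1650 + 660 - 330 = 1980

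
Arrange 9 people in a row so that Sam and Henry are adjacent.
Treat as block: (9-1)! × 2! = 40320 × 2 = 80640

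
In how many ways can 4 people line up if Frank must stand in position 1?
Fix one position: (4-1)! = 6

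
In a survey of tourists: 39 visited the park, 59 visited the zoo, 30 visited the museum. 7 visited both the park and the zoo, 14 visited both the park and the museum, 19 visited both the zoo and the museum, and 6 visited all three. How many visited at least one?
|A∪B∪C| = 39+59+30-7-14-19+6 = 94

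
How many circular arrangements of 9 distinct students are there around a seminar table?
Circular: fix one position, arrange the rest. (9-1)! = 40320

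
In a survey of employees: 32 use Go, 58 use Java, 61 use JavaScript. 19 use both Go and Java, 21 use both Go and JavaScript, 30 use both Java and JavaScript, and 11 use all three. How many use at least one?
|A∪B∪C| = 32+58+61-19-21-30+11 = 92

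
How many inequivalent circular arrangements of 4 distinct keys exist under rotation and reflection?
(4-1)!/2 = 6/2 = 3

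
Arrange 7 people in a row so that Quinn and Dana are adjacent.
Treat as block: (7-1)! × 2! = 720 × 2 = 1440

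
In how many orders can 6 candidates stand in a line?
6! = 720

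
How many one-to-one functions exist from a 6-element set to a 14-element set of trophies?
P(14,6) = 14!/(14-6)! = 2162160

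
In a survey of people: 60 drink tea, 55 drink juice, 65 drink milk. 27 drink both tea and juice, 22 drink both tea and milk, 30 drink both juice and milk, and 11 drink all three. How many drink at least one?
|A∪B∪C| = 60+55+65-27-22-30+11 = 112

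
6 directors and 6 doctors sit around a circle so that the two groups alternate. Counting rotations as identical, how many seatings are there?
Fix one of the directors: (6-1)! ways for the remaining directors, × 6! ways for the doctors = 120 × 720 = 86400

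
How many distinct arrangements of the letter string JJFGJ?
5! / (1! × 1! × 3!) = 20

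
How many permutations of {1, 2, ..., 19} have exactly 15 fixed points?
Choose the 15 fixed points C(19,15) = 3876, derange the rest: !4 = Σ_{j=0}^{4} (-1)^j·4!/j! = 24 - 24 + 12 - 4 + 1 = 9. Product = 3876 × 9 = 34884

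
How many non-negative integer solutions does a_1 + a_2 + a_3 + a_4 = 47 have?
C(47+4-1, 4-1) = C(50, 3) = 19600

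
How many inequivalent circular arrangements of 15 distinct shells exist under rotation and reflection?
(15-1)!/2 = 87178291200/2 = 43589145600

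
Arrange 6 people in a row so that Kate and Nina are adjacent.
Treat as block: (6-1)! × 2! = 120 × 2 = 240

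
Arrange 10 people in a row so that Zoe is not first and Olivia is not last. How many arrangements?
By inclusion-exclusion: 10! - 2×(10-1)! + (10-2)! = 3628800 - 725760 + 40320 = 2943360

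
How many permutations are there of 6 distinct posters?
6! = 720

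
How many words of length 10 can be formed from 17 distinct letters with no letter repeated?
P(17,10) = 17!/(17-10)! = 70572902400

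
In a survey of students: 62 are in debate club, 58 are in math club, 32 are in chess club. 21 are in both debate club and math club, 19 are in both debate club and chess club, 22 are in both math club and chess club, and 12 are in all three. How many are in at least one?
|A∪B∪C| = 62+58+32-21-19-22+12 = 102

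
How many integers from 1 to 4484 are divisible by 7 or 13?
⌊4484/7⌋ + ⌊4484/13⌋ - ⌊4484/91⌋ = 640 + 344 - 49 = 935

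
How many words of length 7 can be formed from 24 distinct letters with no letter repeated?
P(24,7) = 24!/(24-7)! = 1744364160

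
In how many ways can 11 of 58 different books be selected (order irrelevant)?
C(58,11) = 58!/(11!×47!) = 227692286640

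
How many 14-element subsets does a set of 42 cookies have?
C(42,14) = 42!/(14!×28!) = 52860229080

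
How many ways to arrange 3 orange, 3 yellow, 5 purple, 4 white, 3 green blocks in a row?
18! / (3! × 3! × 5! × 4! × 3!) = 10291881600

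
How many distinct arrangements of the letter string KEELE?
5! / (1! × 1! × 3!) = 20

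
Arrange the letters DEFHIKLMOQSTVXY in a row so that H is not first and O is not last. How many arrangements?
By inclusion-exclusion: 15! - 2×(15-1)! + (15-2)! = 1307674368000 - 174356582400 + 6227020800 = 1139544806400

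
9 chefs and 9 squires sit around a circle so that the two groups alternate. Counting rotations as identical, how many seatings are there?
Fix one of the chefs: (9-1)! ways for the remaining chefs, × 9! ways for the squires = 40320 × 362880 = 14631321600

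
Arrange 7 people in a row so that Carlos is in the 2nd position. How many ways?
Fix one position: (7-1)! = 720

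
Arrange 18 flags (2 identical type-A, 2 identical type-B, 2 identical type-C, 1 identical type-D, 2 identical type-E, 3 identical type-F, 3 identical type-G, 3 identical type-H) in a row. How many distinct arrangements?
18! / (2! × 2! × 2! × 1! × 2! × 3! × 3! × 3!) = 1852538688000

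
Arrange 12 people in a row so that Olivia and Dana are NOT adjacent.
Total - adjacent = 12! - (12-1)!×2 = 479001600 - 79833600 = 399168000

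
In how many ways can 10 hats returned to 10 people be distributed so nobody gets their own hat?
!10 = Σ_{j=0}^{10} (-1)^j·10!/j! = 3628800 - 3628800 + 1814400 - 604800 + 151200 - 30240 + 5040 - 720 + 90 - 10 + 1 = 1334961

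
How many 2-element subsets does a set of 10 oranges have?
C(10,2) = 10!/(2!×8!) = 45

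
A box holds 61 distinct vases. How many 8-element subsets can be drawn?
C(61,8) = 61!/(8!×53!) = 2944827765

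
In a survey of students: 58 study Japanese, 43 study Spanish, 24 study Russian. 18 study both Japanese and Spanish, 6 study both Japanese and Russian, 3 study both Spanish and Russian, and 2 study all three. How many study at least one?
|A∪B∪C| = 58+43+24-18-6-3+2 = 100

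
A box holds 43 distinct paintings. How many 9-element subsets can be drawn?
C(43,9) = 43!/(9!×34!) = 563921995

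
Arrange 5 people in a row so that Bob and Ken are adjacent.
Treat as block: (5-1)! × 2! = 24 × 2 = 48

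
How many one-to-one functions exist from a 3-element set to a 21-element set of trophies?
P(21,3) = 21!/(21-3)! = 7980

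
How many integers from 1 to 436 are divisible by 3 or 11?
⌊436/3⌋ + ⌊436/11⌋ - ⌊436/33⌋ = 145 + 39 - 13 = 171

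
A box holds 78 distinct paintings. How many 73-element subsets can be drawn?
C(78,73) = 78!/(73!×5!) = 21111090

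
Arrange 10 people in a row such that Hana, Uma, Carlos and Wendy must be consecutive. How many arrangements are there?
Treat the 4 as one block: (10-4+1)! × 4! = 5040 × 24 = 120960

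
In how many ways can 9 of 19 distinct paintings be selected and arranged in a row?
P(19,9) = 19!/(19-9)! = 33522128640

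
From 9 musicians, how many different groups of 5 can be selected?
C(9,5) = 9!/(5!×4!) = 126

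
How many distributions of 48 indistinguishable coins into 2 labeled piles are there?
C(48+2-1, 2-1) = C(49, 1) = 49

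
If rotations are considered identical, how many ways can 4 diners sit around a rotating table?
Circular: fix one position, arrange the rest. (4-1)! = 6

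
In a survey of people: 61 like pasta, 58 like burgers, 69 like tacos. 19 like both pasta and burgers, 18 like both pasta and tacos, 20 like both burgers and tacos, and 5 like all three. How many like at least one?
|A∪B∪C| = 61+58+69-19-18-20+5 = 136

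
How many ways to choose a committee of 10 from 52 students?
C(52,10) = 52!/(10!×42!) = 15820024220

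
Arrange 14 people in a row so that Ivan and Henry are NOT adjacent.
Total - adjacent = 14! - (14-1)!×2 = 87178291200 - 12454041600 = 74724249600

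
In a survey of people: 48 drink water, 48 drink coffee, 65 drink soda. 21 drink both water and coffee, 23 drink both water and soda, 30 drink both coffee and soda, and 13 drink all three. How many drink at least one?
|A∪B∪C| = 48+48+65-21-23-30+13 = 100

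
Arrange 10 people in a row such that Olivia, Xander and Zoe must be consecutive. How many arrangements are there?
Treat the 3 as one block: (10-3+1)! × 3! = 40320 × 6 = 241920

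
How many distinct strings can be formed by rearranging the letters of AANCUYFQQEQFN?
13! / (1! × 1! × 1! × 1! × 2! × 2! × 2! × 3!) = 129729600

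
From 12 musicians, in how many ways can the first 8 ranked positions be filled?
P(12,8) = 12!/(12-8)! = 19958400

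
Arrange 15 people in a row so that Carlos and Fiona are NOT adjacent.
Total - adjacent = 15! - (15-1)!×2 = 1307674368000 - 174356582400 = 1133317785600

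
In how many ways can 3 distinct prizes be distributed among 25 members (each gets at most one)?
P(25,3) = 25!/(25-3)! = 13800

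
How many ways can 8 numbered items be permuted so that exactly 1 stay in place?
Choose the 1 fixed point C(8,1) = 8, derange the rest: !7 = Σ_{j=0}^{7} (-1)^j·7!/j! = 5040 - 5040 + 2520 - 840 + 210 - 42 + 7 - 1 = 1854. Product = 8 × 1854 = 14832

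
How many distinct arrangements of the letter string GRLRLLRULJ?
10! / (1! × 1! × 4! × 1! × 3!) = 25200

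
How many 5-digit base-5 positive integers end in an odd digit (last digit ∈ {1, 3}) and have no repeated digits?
Last∈{1,3}. Last=0: 0. Last nonzero: 2×3×P(3,3) = 36. Total = 36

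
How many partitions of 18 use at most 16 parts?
By conjugation, equals partitions of 18 into parts ≤ 16. Let r_j(i) = number of partitions of i into parts ≤ j, for i = 0..18. r_1(i) = 1 for all i; r_j(i) = r_{j-1}(i) + r_j(i-j). Rows j = 2..16: ≤2: 1 1 2 2 3 3 4 4 5 5 6 6 7 7 8 8 9 9 10; ≤3: 1 1 2 3 4 5 7 8 10 12 14 16 19 21 24 27 30 33 37; ≤4: 1 1 2 3 5 6 9 11 15 18 23 27 34 39 47 54 64 72 84; ≤5: 1 1 2 3 5 7 10 13 18 23 30 37 47 57 70 84 101 119 141; ≤6: 1 1 2 3 5 7 11 14 20 26 35 44 58 71 90 110 136 163 199; ≤7: 1 1 2 3 5 7 11 15 21 28 38 49 65 82 105 131 164 201 248; ≤8: 1 1 2 3 5 7 11 15 22 29 40 52 70 89 116 146 186 230 288; ≤9: 1 1 2 3 5 7 11 15 22 30 41 54 73 94 123 157 201 252 318; ≤10: 1 1 2 3 5 7 11 15 22 30 42 55 75 97 128 164 212 267 340; ≤11: 1 1 2 3 5 7 11 15 22 30 42 56 76 99 131 169 219 278 355; ≤12: 1 1 2 3 5 7 11 15 22 30 42 56 77 100 133 172 224 285 366; ≤13: 1 1 2 3 5 7 11 15 22 30 42 56 77 101 134 174 227 290 373; ≤14: 1 1 2 3 5 7 11 15 22 30 42 56 77 101 135 175 229 293 378; ≤15: 1 1 2 3 5 7 11 15 22 30 42 56 77 101 135 176 230 295 381; ≤16: 1 1 2 3 5 7 11 15 22 30 42 56 77 101 135 176 231 296 383. r_16(18) = 383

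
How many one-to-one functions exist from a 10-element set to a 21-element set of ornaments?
P(21,10) = 21!/(21-10)! = 1279935820800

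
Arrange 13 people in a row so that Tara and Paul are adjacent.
Treat as block: (13-1)! × 2! = 479001600 × 2 = 958003200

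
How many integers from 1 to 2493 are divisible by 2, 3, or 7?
⌊2493/2⌋+⌊2493/3⌋+⌊2493/7⌋ - ⌊2493/6⌋-⌊2493/14⌋-⌊2493/21⌋ + ⌊2493/42⌋ = 1246+831+356 - 415-178-118 + 59 = 1781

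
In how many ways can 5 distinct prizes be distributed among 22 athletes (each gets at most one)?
P(22,5) = 22!/(22-5)! = 3160080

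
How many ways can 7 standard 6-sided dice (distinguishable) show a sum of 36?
Coefficient of x^36 in (x + x² + ... + x^6)^7. By inclusion-exclusion on dice exceeding 6: Σ_j (-1)^j C(7,j)·C(36-1-6j, 6) = C(7,0)·C(35,6) - C(7,1)·C(29,6) + C(7,2)·C(23,6) - C(7,3)·C(17,6) + C(7,4)·C(11,6) = 1·1623160 - 7·475020 + 21·100947 - 35·12376 + 35·462 = 917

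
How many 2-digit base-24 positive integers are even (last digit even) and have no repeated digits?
Last∈{0,2,4,6,8,10,12,14,16,18,20,22}. Last=0: 23. Last nonzero: 11×22×P(22,0) = 242. Total = 265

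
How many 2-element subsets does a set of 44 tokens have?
C(44,2) = 44!/(2!×42!) = 946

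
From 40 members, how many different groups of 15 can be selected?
C(40,15) = 40!/(15!×25!) = 40225345056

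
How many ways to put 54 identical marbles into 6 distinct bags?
C(54+6-1, 6-1) = C(59, 5) = 5006386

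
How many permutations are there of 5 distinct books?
5! = 120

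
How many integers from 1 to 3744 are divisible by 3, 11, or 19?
⌊3744/3⌋+⌊3744/11⌋+⌊3744/19⌋ - ⌊3744/33⌋-⌊3744/57⌋-⌊3744/209⌋ + ⌊3744/627⌋ = 1248+340+197 - 113-65-17 + 5 = 1595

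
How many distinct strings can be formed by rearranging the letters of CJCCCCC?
7! / (1! × 6!) = 7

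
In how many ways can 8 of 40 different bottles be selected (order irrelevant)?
C(40,8) = 40!/(8!×32!) = 76904685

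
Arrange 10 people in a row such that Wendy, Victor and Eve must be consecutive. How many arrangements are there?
Treat the 3 as one block: (10-3+1)! × 3! = 40320 × 6 = 241920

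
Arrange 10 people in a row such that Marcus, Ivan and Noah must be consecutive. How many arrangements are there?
Treat the 3 as one block: (10-3+1)! × 3! = 40320 × 6 = 241920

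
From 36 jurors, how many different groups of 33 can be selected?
C(36,33) = 36!/(33!×3!) = 7140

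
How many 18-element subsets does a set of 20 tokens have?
C(20,18) = 20!/(18!×2!) = 190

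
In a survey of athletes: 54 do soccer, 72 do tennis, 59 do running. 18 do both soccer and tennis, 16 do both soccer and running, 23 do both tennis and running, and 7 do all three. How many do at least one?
|A∪B∪C| = 54+72+59-18-16-23+7 = 135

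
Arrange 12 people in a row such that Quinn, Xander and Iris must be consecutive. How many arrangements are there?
Treat the 3 as one block: (12-3+1)! × 3! = 3628800 × 6 = 21772800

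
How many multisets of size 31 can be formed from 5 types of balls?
C(31+5-1, 5-1) = C(35, 4) = 52360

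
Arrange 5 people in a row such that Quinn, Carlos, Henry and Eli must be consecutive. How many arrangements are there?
Treat the 4 as one block: (5-4+1)! × 4! = 2 × 24 = 48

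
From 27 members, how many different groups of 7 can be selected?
C(27,7) = 27!/(7!×20!) = 888030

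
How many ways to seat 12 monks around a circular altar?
Circular: fix one position, arrange the rest. (12-1)! = 39916800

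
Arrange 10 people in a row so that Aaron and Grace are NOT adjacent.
Total - adjacent = 10! - (10-1)!×2 = 3628800 - 725760 = 2903040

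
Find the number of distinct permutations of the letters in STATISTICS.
10! / (3! × 3! × 1! × 2! × 1!) = 50400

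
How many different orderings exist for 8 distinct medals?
8! = 40320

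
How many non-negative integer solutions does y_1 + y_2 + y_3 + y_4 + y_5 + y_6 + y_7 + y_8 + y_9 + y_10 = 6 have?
C(6+10-1, 10-1) = C(15, 9) = 5005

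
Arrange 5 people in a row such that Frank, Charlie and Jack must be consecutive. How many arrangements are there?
Treat the 3 as one block: (5-3+1)! × 3! = 6 × 6 = 36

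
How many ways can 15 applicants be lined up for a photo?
15! = 1307674368000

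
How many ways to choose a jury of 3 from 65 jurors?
C(65,3) = 65!/(3!×62!) = 43680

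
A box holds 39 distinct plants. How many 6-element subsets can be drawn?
C(39,6) = 39!/(6!×33!) = 3262623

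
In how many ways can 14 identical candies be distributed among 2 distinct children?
C(14+2-1, 2-1) = C(15, 1) = 15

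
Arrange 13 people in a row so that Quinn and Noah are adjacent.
Treat as block: (13-1)! × 2! = 479001600 × 2 = 958003200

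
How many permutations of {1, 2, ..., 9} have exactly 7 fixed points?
Choose the 7 fixed points C(9,7) = 36, derange the rest: !2 = Σ_{j=0}^{2} (-1)^j·2!/j! = 2 - 2 + 1 = 1. Product = 36 × 1 = 36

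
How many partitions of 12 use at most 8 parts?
By conjugation, equals partitions of 12 into parts ≤ 8. Let r_j(i) = number of partitions of i into parts ≤ j, for i = 0..12. r_1(i) = 1 for all i; r_j(i) = r_{j-1}(i) + r_j(i-j). Rows j = 2..8: ≤2: 1 1 2 2 3 3 4 4 5 5 6 6 7; ≤3: 1 1 2 3 4 5 7 8 10 12 14 16 19; ≤4: 1 1 2 3 5 6 9 11 15 18 23 27 34; ≤5: 1 1 2 3 5 7 10 13 18 23 30 37 47; ≤6: 1 1 2 3 5 7 11 14 20 26 35 44 58; ≤7: 1 1 2 3 5 7 11 15 21 28 38 49 65; ≤8: 1 1 2 3 5 7 11 15 22 29 40 52 70. r_8(12) = 70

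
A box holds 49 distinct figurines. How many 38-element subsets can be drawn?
C(49,38) = 49!/(38!×11!) = 29135916264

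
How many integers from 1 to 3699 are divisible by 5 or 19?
⌊3699/5⌋ + ⌊3699/19⌋ - ⌊3699/95⌋ = 739 + 194 - 38 = 895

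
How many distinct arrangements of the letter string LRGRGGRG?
8! / (3! × 4! × 1!) = 280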